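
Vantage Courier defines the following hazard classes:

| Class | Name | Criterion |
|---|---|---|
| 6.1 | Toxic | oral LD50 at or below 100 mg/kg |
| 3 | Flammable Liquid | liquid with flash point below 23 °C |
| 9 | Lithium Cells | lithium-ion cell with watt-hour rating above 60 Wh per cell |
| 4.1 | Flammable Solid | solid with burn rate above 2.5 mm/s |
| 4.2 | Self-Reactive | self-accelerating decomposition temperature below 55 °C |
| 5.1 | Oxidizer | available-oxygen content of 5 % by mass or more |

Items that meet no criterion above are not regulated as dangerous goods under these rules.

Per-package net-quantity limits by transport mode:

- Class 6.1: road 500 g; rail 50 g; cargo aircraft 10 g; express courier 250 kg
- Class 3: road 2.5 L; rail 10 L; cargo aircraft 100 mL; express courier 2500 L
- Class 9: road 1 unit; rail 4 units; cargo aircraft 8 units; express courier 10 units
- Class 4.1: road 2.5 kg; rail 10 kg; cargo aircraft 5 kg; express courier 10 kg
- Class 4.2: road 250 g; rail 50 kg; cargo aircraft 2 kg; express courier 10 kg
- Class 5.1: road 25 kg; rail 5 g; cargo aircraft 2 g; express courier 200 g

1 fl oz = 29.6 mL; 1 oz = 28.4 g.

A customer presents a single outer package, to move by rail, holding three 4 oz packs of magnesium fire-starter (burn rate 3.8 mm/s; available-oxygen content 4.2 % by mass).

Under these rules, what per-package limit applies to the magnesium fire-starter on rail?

10 kg

The magnesium fire-starter has burn rate 3.8 mm/s, which is > 2.5 mm/s, so it is Class 4.1 (Flammable Solid).
The rail limit for Class 4.1 is 10 kg.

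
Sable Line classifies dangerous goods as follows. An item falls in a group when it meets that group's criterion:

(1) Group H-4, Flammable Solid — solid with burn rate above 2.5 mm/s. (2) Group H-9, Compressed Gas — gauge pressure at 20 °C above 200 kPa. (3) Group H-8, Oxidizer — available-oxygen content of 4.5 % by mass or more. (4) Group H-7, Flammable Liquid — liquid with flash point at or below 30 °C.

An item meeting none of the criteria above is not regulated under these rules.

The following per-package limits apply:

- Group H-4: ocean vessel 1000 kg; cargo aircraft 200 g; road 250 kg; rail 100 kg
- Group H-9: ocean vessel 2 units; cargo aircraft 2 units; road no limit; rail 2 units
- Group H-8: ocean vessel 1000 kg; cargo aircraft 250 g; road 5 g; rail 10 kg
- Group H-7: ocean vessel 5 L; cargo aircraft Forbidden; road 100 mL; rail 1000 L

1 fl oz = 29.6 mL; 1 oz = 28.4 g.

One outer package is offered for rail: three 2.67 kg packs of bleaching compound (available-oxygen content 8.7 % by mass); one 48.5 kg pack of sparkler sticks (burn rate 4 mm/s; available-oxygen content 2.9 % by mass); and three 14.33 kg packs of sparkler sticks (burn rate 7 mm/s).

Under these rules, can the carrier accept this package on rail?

With available-oxygen content 8.7 % by mass (≥ 4.5 % by mass), the bleaching compound falls in Group H-8.
Sparkler sticks: burn rate 4 mm/s > 2.5 mm/s → Group H-4 (Flammable Solid).
Sparkler sticks: burn rate 7 mm/s > 2.5 mm/s → Group H-4 (Flammable Solid).
Total Group H-4: 48.5 kg + (three 14.33 kg packs = 42.99 kg) = 91.49 kg.
91.49 kg ≤ 100 kg (rail limit, Group H-4) — within limit.
Group H-8 quantity: three 2.67 kg packs = 8.01 kg.
8.01 kg is within the rail limit of 10 kg for Group H-8.
Every hazard group is within its rail limit and no segregation rule is violated.

Yes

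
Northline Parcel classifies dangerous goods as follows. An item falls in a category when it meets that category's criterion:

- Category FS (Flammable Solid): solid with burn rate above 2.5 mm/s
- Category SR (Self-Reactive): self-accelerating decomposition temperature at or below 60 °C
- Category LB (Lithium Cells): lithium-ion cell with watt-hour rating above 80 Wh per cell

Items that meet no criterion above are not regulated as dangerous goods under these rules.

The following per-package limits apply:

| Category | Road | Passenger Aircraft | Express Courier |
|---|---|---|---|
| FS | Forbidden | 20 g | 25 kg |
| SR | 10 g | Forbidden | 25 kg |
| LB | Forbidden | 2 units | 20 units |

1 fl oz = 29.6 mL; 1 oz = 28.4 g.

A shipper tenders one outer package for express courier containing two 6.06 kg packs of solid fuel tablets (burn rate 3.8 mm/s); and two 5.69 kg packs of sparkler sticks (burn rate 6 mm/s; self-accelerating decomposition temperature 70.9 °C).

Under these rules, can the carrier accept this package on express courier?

With burn rate 3.8 mm/s (> 2.5 mm/s), the solid fuel tablets fall in Category FS.
Sparkler sticks: burn rate 6 mm/s > 2.5 mm/s → Category FS (Flammable Solid).
Category FS net quantity: (two 6.06 kg packs = 12.12 kg) + (two 5.69 kg packs = 11.38 kg) = 23.5 kg.
That is within the Category FS express courier limit of 25 kg.

Yes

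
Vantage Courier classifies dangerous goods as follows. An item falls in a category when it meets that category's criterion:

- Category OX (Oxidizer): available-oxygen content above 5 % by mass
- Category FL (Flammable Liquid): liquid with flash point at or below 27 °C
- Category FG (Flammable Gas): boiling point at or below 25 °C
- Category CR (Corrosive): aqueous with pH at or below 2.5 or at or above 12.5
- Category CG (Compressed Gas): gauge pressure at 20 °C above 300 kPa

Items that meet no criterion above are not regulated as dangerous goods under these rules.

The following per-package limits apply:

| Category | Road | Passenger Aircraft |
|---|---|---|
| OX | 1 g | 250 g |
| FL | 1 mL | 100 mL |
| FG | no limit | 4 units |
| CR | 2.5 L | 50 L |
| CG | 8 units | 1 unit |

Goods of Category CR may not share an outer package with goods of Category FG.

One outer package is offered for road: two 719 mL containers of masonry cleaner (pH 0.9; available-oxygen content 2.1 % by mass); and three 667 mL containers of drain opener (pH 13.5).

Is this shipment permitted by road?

With pH 0.9 (≤ 2.5), the masonry cleaner falls in Category CR.
pH 13.5 meets the Category CR criterion (Corrosive), so the drain opener is Category CR.
Category CR net quantity: (two 719 mL containers = 1.438 L) + (three 667 mL containers = 2.001 L) = 3.439 L.
That exceeds the Category CR road limit of 2.5 L.

No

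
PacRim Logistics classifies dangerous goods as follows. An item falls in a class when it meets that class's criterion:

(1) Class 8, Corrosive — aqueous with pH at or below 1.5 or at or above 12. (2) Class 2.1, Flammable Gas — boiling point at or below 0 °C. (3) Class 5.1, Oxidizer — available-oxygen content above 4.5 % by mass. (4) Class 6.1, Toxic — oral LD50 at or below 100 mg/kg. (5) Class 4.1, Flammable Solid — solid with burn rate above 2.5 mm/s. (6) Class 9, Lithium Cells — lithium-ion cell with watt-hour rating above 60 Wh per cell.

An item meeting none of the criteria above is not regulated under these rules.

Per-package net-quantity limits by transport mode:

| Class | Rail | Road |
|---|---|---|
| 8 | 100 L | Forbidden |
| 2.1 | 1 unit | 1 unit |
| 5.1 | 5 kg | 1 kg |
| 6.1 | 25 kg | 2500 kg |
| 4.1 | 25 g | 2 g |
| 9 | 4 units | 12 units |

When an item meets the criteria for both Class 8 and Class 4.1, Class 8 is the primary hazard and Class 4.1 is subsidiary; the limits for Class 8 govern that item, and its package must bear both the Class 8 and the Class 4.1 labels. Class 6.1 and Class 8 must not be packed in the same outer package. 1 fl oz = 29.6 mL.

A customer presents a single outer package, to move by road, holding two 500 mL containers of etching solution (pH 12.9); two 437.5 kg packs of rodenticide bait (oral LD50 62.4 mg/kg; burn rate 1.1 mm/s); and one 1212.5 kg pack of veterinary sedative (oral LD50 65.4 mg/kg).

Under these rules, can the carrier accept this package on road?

No

Etching solution: pH 12.9 ≥ 12 → Class 8 (Corrosive).
Rodenticide bait: oral LD50 62.4 mg/kg ≤ 100 mg/kg → Class 6.1 (Toxic).
Oral LD50 65.4 mg/kg meets the Class 6.1 criterion (Toxic), so the veterinary sedative is Class 6.1.
Total Class 6.1: (two 437.5 kg packs = 875 kg) + 1212.5 kg = 2087.5 kg.
That is within the Class 6.1 road limit of 2500 kg.
Class 8 quantity: two 500 mL containers = 1 L.
Class 8 is Forbidden by road.
Class 6.1 and Class 8 may not share an outer package.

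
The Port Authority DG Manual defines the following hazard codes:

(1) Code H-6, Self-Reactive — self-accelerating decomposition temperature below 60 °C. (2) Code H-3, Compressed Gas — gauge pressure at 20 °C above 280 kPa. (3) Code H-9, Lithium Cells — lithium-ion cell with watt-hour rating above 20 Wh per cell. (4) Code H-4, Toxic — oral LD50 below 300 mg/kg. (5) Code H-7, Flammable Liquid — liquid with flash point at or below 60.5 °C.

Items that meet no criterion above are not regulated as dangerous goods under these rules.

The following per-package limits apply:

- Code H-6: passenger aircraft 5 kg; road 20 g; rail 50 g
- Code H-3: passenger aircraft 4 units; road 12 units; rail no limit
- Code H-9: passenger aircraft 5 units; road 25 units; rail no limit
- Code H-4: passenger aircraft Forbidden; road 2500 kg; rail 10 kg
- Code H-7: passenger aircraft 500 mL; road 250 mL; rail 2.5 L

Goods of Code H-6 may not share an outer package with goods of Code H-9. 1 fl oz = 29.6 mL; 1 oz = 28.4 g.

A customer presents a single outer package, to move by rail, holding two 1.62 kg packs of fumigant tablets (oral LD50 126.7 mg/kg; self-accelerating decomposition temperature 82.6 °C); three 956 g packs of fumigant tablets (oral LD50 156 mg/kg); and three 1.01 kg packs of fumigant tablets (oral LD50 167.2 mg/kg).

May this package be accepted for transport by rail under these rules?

Yes

Oral LD50 126.7 mg/kg meets the Code H-4 criterion (Toxic), so the fumigant tablets are Code H-4.
The fumigant tablets have oral LD50 156 mg/kg, which is < 300 mg/kg, so they are Code H-4 (Toxic).
The fumigant tablets have oral LD50 167.2 mg/kg, which is < 300 mg/kg, so they are Code H-4 (Toxic).
Code H-4 net quantity: (two 1.62 kg packs = 3.24 kg) + (three 956 g packs = 2.868 kg) + (three 1.01 kg packs = 3.03 kg) = 9.138 kg.
That is within the Code H-4 rail limit of 10 kg.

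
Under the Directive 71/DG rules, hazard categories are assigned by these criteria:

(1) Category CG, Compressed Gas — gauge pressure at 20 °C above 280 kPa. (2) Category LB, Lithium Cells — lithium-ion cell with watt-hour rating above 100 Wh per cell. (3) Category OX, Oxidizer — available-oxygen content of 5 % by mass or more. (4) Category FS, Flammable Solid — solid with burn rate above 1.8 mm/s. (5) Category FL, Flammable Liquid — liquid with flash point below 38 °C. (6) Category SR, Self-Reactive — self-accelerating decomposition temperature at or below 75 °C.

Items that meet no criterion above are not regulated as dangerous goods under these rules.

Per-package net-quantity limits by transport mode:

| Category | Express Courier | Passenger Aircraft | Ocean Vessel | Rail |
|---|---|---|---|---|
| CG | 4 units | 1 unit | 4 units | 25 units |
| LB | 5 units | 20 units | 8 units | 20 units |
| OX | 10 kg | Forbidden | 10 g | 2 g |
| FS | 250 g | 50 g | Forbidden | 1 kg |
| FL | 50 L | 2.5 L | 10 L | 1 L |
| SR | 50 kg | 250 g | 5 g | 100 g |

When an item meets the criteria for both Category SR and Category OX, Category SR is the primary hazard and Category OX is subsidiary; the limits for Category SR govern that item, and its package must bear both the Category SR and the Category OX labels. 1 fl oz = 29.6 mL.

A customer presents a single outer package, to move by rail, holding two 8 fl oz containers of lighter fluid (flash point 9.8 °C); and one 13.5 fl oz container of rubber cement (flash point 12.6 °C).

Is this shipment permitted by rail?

The lighter fluid has flash point 9.8 °C, which is < 38 °C, so it is Category FL (Flammable Liquid).
Rubber cement: flash point 12.6 °C < 38 °C → Category FL (Flammable Liquid).
Total Category FL: (two 8 fl oz containers = 473.6 mL) + (one 13.5 fl oz container = 399.6 mL) = 873.2 mL.
That is within the Category FL rail limit of 1 L.

Yes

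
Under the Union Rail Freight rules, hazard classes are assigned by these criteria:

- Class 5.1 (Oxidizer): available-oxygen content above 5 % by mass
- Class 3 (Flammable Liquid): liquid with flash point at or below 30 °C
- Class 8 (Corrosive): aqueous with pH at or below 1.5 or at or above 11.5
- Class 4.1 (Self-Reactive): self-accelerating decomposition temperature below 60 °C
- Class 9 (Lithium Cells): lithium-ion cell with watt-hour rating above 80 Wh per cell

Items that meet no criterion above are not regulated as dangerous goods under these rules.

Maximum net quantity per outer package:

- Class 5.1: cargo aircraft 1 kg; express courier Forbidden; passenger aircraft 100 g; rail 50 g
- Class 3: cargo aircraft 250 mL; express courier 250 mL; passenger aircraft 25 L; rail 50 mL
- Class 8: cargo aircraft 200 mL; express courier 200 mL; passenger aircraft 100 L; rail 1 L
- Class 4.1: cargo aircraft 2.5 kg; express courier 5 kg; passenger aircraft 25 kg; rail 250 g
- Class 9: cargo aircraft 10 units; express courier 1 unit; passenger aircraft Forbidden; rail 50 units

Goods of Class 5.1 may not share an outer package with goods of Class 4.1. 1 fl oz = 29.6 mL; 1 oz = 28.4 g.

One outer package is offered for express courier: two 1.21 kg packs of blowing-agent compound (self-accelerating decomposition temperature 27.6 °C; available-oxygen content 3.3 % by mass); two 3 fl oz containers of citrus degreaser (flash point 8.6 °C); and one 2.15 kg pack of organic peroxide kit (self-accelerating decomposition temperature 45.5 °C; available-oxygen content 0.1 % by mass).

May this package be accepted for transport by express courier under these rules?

The blowing-agent compound has self-accelerating decomposition temperature 27.6 °C, which is < 60 °C, so it is Class 4.1 (Self-Reactive).
With flash point 8.6 °C (≤ 30 °C), the citrus degreaser falls in Class 3.
With self-accelerating decomposition temperature 45.5 °C (< 60 °C), the organic peroxide kit falls in Class 4.1.
Class 3 quantity: two 3 fl oz containers = 177.6 mL.
That is within the Class 3 express courier limit of 250 mL.
Class 4.1 net quantity: (two 1.21 kg packs = 2.42 kg) + 2.15 kg = 4.57 kg.
4.57 kg ≤ 5 kg (express courier limit, Class 4.1) — within limit.
The segregation rule (Class 5.1 with Class 4.1) does not apply to Class 3 with Class 4.1.
Every hazard class is within its express courier limit and no segregation rule is violated.

Yes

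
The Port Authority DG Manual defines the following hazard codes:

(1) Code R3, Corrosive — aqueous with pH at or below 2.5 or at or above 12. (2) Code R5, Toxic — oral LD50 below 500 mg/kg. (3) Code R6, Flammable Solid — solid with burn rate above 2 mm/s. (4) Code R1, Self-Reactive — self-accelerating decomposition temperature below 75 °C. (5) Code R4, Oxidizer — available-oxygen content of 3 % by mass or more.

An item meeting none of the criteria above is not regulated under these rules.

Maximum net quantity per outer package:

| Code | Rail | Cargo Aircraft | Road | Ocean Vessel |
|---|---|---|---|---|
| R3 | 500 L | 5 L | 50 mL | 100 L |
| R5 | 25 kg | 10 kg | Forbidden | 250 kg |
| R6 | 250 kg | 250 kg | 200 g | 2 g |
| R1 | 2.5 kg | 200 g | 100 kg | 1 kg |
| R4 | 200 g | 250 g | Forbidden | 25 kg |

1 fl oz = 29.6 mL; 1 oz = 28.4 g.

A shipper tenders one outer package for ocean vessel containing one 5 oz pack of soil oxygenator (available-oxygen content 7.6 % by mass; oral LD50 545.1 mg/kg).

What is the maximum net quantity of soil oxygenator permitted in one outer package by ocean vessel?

25 kg

Available-oxygen content 7.6 % by mass meets the Code R4 criterion (Oxidizer), so the soil oxygenator is Code R4.
The ocean vessel limit for Code R4 is 25 kg.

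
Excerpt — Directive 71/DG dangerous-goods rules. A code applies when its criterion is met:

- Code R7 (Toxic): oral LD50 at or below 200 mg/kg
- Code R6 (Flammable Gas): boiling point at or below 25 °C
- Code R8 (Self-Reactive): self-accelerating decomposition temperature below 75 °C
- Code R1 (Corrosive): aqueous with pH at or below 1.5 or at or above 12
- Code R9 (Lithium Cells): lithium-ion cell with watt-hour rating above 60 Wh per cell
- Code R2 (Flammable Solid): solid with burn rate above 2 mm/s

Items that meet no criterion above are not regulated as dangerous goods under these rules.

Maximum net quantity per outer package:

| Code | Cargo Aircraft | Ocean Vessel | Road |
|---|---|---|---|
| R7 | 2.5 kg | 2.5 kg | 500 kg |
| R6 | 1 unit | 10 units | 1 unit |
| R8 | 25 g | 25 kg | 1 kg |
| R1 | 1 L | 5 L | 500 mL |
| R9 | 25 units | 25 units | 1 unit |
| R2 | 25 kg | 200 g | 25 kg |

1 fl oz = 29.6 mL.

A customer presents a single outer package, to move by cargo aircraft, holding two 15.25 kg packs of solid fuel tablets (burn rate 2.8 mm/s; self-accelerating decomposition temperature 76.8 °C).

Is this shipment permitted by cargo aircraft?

No

Solid fuel tablets: burn rate 2.8 mm/s > 2 mm/s → Code R2 (Flammable Solid).
Code R2 quantity: two 15.25 kg packs = 30.5 kg.
That exceeds the Code R2 cargo aircraft limit of 25 kg.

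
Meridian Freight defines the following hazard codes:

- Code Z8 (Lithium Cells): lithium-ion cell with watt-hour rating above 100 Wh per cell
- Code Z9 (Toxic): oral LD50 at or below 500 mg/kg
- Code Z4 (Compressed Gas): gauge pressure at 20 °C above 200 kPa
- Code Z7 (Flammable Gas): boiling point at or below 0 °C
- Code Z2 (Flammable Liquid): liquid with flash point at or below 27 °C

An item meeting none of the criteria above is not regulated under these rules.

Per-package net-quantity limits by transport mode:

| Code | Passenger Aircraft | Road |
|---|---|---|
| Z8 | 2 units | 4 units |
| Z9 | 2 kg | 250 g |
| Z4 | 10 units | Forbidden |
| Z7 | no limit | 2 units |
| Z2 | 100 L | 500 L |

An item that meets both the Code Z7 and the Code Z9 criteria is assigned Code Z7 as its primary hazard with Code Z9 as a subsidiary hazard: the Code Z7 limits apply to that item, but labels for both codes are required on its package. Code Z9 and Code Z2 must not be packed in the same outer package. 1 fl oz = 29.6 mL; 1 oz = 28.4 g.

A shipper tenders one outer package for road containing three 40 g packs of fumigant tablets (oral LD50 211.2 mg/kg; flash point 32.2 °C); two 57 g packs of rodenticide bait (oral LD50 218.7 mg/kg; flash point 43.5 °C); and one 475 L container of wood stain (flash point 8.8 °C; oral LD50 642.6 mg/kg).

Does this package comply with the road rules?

Oral LD50 211.2 mg/kg meets the Code Z9 criterion (Toxic), so the fumigant tablets are Code Z9.
Rodenticide bait: oral LD50 218.7 mg/kg ≤ 500 mg/kg → Code Z9 (Toxic).
The wood stain has flash point 8.8 °C, which is ≤ 27 °C, so it is Code Z2 (Flammable Liquid).
Total Code Z9: (three 40 g packs = 120 g) + (two 57 g packs = 114 g) = 234 g.
234 g ≤ 250 g (road limit, Code Z9) — within limit.
Code Z2 quantity: 475 L.
475 L is within the road limit of 500 L for Code Z2.
Code Z9 and Code Z2 may not share an outer package.

No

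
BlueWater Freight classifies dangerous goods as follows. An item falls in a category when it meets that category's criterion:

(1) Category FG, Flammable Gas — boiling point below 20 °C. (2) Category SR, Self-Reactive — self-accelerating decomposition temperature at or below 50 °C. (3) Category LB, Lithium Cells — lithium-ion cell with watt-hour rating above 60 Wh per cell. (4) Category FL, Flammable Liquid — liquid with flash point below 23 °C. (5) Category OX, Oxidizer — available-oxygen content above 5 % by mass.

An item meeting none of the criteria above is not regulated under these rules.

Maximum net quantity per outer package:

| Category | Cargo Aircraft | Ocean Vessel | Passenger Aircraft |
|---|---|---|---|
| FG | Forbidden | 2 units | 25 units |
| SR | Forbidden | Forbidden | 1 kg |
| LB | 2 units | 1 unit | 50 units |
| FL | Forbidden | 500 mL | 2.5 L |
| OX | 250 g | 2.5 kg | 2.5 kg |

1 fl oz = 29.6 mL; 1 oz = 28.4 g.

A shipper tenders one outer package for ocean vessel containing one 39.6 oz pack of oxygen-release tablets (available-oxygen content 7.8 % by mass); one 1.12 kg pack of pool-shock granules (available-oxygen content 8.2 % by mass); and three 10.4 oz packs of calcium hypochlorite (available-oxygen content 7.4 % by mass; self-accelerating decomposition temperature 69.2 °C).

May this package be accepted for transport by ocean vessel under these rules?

No

Available-oxygen content 7.8 % by mass meets the Category OX criterion (Oxidizer), so the oxygen-release tablets are Category OX.
With available-oxygen content 8.2 % by mass (> 5 % by mass), the pool-shock granules fall in Category OX.
The calcium hypochlorite has available-oxygen content 7.4 % by mass, which is > 5 % by mass, so it is Category OX (Oxidizer).
Category OX net quantity: (one 39.6 oz pack = 1124.64 g) + 1.12 kg + (three 10.4 oz packs = 886.08 g) = 3130.72 g.
3130.72 g exceeds the ocean vessel limit of 2.5 kg for Category OX.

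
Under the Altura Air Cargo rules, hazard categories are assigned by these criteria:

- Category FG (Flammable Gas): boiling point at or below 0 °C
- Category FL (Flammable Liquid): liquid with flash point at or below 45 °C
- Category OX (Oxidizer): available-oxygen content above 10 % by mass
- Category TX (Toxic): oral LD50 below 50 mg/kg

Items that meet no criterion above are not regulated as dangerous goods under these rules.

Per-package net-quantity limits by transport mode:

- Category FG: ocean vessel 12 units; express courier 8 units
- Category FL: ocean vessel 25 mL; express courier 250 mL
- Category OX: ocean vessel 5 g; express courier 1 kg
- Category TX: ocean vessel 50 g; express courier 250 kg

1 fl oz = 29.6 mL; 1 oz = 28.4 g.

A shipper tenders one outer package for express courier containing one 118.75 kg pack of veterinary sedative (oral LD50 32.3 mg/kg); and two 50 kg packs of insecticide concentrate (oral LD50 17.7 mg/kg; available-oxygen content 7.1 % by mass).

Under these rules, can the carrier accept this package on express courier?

Yes

The veterinary sedative has oral LD50 32.3 mg/kg, which is < 50 mg/kg, so it is Category TX (Toxic).
Insecticide concentrate: oral LD50 17.7 mg/kg < 50 mg/kg → Category TX (Toxic).
Category TX net quantity: 118.75 kg + (two 50 kg packs = 100 kg) = 218.75 kg.
218.75 kg ≤ 250 kg (express courier limit, Category TX) — within limit.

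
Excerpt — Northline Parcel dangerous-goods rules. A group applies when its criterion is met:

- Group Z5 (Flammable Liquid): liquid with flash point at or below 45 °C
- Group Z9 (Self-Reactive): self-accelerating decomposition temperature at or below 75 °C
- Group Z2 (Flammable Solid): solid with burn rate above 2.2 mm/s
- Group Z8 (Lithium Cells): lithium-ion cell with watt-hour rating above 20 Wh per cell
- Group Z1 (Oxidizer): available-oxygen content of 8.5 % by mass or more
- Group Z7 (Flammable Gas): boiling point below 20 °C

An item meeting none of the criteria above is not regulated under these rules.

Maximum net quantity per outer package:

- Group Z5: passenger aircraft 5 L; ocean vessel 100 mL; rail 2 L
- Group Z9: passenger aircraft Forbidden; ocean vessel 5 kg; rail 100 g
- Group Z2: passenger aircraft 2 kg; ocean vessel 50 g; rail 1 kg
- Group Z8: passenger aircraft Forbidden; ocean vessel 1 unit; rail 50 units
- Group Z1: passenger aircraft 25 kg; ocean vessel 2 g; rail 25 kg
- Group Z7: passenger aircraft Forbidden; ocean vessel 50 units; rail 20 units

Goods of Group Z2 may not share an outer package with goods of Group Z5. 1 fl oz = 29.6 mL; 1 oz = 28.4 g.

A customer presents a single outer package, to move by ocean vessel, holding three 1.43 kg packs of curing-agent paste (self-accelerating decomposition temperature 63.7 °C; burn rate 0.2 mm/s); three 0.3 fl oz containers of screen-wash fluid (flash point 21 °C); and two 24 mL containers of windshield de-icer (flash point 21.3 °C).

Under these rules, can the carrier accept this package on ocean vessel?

Yes

The curing-agent paste has self-accelerating decomposition temperature 63.7 °C, which is ≤ 75 °C, so it is Group Z9 (Self-Reactive).
Flash point 21 °C meets the Group Z5 criterion (Flammable Liquid), so the screen-wash fluid is Group Z5.
The windshield de-icer has flash point 21.3 °C, which is ≤ 45 °C, so it is Group Z5 (Flammable Liquid).
Group Z5 net quantity: (three 0.3 fl oz containers = 26.64 mL) + (two 24 mL containers = 48 mL) = 74.64 mL.
74.64 mL ≤ 100 mL (ocean vessel limit, Group Z5) — within limit.
Group Z9 quantity: three 1.43 kg packs = 4.29 kg.
4.29 kg is within the ocean vessel limit of 5 kg for Group Z9.
The segregation rule (Group Z2 with Group Z5) does not apply to Group Z5 with Group Z9.
Every hazard group is within its ocean vessel limit and no segregation rule is violated.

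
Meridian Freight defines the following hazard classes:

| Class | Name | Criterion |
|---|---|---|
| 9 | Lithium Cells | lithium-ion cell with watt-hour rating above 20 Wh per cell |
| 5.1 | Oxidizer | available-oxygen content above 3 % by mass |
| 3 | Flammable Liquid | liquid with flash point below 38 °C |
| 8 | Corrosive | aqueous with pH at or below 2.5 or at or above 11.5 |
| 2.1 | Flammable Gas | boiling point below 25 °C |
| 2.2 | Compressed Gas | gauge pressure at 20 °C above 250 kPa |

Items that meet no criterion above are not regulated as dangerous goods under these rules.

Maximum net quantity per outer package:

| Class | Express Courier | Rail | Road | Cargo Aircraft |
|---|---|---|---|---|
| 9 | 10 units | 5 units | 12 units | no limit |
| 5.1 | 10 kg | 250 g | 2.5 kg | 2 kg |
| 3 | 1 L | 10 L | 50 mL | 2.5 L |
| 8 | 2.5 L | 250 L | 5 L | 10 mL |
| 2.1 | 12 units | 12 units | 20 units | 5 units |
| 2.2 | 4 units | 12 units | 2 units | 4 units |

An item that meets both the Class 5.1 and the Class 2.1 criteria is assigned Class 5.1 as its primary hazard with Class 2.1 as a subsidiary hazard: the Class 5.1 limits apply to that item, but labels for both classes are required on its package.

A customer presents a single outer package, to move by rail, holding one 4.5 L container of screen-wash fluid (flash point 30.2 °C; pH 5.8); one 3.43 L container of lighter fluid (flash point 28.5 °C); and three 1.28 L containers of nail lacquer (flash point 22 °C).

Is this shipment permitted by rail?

No

The screen-wash fluid has flash point 30.2 °C, which is < 38 °C, so it is Class 3 (Flammable Liquid).
The lighter fluid has flash point 28.5 °C, which is < 38 °C, so it is Class 3 (Flammable Liquid).
With flash point 22 °C (< 38 °C), the nail lacquer falls in Class 3.
Class 3 net quantity: 4.5 L + 3.43 L + (three 1.28 L containers = 3.84 L) = 11.77 L.
11.77 L exceeds the rail limit of 10 L for Class 3.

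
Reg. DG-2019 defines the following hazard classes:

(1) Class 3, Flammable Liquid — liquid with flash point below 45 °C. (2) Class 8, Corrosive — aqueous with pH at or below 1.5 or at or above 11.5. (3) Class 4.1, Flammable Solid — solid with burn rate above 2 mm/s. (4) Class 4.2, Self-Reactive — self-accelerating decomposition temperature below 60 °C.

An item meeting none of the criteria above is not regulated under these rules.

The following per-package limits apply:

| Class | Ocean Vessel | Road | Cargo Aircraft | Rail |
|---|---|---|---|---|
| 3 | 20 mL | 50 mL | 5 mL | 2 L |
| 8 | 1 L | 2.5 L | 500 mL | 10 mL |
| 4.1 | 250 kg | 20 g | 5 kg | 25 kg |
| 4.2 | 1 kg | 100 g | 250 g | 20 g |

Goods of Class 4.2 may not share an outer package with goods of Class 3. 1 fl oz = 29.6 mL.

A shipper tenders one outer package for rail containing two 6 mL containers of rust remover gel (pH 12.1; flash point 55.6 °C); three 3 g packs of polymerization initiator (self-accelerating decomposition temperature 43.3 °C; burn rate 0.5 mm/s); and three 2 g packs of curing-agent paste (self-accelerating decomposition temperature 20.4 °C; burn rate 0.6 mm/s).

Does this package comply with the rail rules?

No

The rust remover gel has pH 12.1, which is ≥ 11.5, so it is Class 8 (Corrosive).
The polymerization initiator has self-accelerating decomposition temperature 43.3 °C, which is < 60 °C, so it is Class 4.2 (Self-Reactive).
Curing-agent paste: self-accelerating decomposition temperature 20.4 °C < 60 °C → Class 4.2 (Self-Reactive).
Class 8 quantity: two 6 mL containers = 12 mL.
12 mL exceeds the rail limit of 10 mL for Class 8.
Class 4.2 net quantity: (three 3 g packs = 9 g) + (three 2 g packs = 6 g) = 15 g.
15 g is within the rail limit of 20 g for Class 4.2.
The segregation rule (Class 4.2 with Class 3) does not apply to Class 8 with Class 4.2.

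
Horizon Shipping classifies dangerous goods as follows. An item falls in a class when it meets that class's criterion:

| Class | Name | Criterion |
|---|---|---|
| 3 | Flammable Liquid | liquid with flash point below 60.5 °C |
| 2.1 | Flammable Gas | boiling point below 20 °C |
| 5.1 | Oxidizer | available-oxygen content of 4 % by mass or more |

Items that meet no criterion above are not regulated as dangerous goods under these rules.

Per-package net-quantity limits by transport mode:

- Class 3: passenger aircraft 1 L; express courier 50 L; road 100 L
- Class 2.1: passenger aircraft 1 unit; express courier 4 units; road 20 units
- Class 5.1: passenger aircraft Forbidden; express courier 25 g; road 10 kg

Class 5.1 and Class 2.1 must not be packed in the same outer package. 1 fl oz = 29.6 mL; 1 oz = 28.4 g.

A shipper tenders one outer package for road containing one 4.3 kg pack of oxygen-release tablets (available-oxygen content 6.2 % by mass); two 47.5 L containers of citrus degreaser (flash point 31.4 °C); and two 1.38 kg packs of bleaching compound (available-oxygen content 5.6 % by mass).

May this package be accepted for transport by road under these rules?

Yes

Oxygen-release tablets: available-oxygen content 6.2 % by mass ≥ 4 % by mass → Class 5.1 (Oxidizer).
Flash point 31.4 °C meets the Class 3 criterion (Flammable Liquid), so the citrus degreaser is Class 3.
Bleaching compound: available-oxygen content 5.6 % by mass ≥ 4 % by mass → Class 5.1 (Oxidizer).
Class 5.1 net quantity: 4.3 kg + (two 1.38 kg packs = 2.76 kg) = 7.06 kg.
7.06 kg is within the road limit of 10 kg for Class 5.1.
Class 3 quantity: two 47.5 L containers = 95 L.
95 L is within the road limit of 100 L for Class 3.
The segregation rule (Class 5.1 with Class 2.1) does not apply to Class 5.1 with Class 3.
Every hazard class is within its road limit and no segregation rule is violated.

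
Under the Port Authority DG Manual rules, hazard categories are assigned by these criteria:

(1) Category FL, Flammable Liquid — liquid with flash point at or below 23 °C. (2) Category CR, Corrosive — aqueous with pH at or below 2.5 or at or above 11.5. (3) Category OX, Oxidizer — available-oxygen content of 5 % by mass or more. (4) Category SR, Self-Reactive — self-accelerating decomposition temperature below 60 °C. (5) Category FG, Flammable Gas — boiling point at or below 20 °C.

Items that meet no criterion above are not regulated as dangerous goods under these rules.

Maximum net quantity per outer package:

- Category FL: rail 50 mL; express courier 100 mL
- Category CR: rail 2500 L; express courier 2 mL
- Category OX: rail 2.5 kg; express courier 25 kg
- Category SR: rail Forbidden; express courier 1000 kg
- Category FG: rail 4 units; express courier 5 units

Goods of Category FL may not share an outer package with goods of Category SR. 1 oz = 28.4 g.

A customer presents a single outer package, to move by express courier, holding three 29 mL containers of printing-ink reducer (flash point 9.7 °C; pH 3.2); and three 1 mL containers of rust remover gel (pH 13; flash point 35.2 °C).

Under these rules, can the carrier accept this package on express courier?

No

Printing-ink reducer: flash point 9.7 °C ≤ 23 °C → Category FL (Flammable Liquid).
Rust remover gel: pH 13 ≥ 11.5 → Category CR (Corrosive).
Category FL quantity: three 29 mL containers = 87 mL.
87 mL ≤ 100 mL (express courier limit, Category FL) — within limit.
Category CR quantity: three 1 mL containers = 3 mL.
3 mL > 2 mL (express courier limit, Category CR) — over the limit.
The segregation rule (Category FL with Category SR) does not apply to Category FL with Category CR.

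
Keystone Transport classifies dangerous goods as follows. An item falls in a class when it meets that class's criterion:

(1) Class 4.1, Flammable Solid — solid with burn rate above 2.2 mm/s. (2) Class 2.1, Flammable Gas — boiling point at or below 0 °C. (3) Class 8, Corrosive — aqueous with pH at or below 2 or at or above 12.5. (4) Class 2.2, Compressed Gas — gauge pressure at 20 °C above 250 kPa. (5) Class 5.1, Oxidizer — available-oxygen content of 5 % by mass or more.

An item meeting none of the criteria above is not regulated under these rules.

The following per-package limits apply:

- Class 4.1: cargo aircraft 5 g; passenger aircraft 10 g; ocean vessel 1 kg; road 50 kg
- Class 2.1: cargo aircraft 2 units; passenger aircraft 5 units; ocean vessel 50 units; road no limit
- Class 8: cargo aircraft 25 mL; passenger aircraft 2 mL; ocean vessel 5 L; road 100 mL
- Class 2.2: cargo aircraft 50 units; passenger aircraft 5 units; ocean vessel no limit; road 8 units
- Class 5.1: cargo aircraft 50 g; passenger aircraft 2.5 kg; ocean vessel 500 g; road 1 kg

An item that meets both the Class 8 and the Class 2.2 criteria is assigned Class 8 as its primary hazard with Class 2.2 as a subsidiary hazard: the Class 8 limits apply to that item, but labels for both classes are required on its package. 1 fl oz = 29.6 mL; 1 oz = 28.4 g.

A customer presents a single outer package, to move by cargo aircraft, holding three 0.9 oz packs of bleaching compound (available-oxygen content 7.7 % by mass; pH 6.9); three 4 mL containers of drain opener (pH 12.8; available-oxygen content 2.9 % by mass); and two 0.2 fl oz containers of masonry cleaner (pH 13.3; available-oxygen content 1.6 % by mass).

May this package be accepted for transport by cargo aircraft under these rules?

The bleaching compound has available-oxygen content 7.7 % by mass, which is ≥ 5 % by mass, so it is Class 5.1 (Oxidizer).
pH 12.8 meets the Class 8 criterion (Corrosive), so the drain opener is Class 8.
Masonry cleaner: pH 13.3 ≥ 12.5 → Class 8 (Corrosive).
Class 5.1 quantity: three 0.9 oz packs = 76.68 g.
76.68 g > 50 g (cargo aircraft limit, Class 5.1) — over the limit.
Class 8 net quantity: (three 4 mL containers = 12 mL) + (two 0.2 fl oz containers = 11.84 mL) = 23.84 mL.
That is within the Class 8 cargo aircraft limit of 25 mL.

No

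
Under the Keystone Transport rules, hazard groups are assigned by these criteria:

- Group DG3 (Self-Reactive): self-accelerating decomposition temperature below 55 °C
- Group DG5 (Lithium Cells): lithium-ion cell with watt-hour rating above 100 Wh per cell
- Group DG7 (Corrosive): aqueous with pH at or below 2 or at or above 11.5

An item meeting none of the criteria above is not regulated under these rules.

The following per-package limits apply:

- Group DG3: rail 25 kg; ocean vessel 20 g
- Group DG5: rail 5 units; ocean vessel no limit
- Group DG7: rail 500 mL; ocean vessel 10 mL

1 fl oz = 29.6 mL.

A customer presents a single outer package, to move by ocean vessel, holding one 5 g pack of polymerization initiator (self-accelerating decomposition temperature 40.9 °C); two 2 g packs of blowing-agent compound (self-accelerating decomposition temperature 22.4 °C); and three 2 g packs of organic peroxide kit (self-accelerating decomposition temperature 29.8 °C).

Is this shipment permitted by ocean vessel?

Polymerization initiator: self-accelerating decomposition temperature 40.9 °C < 55 °C → Group DG3 (Self-Reactive).
The blowing-agent compound has self-accelerating decomposition temperature 22.4 °C, which is < 55 °C, so it is Group DG3 (Self-Reactive).
Self-accelerating decomposition temperature 29.8 °C meets the Group DG3 criterion (Self-Reactive), so the organic peroxide kit is Group DG3.
Total Group DG3: 5 g + (two 2 g packs = 4 g) + (three 2 g packs = 6 g) = 15 g.
15 g ≤ 20 g (ocean vessel limit, Group DG3) — within limit.

Yes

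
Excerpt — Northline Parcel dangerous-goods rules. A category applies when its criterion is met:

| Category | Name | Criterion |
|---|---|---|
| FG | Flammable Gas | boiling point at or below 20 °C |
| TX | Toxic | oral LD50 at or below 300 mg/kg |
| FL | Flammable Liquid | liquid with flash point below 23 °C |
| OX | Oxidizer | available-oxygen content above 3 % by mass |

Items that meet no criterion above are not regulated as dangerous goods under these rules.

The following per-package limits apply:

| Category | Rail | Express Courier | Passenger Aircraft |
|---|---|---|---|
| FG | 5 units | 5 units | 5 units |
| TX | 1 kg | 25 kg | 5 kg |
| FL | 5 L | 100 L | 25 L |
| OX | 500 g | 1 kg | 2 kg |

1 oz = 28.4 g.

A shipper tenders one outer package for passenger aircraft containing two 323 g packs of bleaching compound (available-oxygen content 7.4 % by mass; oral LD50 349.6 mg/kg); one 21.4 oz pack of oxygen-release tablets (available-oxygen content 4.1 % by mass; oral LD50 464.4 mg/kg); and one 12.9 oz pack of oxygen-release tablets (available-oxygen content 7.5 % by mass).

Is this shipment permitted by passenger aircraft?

Yes

Available-oxygen content 7.4 % by mass meets the Category OX criterion (Oxidizer), so the bleaching compound is Category OX.
The oxygen-release tablets have available-oxygen content 4.1 % by mass, which is > 3 % by mass, so they are Category OX (Oxidizer).
The oxygen-release tablets have available-oxygen content 7.5 % by mass, which is > 3 % by mass, so they are Category OX (Oxidizer).
Category OX net quantity: (two 323 g packs = 646 g) + (one 21.4 oz pack = 607.76 g) + (one 12.9 oz pack = 366.36 g) = 1620.12 g.
1620.12 g is within the passenger aircraft limit of 2 kg for Category OX.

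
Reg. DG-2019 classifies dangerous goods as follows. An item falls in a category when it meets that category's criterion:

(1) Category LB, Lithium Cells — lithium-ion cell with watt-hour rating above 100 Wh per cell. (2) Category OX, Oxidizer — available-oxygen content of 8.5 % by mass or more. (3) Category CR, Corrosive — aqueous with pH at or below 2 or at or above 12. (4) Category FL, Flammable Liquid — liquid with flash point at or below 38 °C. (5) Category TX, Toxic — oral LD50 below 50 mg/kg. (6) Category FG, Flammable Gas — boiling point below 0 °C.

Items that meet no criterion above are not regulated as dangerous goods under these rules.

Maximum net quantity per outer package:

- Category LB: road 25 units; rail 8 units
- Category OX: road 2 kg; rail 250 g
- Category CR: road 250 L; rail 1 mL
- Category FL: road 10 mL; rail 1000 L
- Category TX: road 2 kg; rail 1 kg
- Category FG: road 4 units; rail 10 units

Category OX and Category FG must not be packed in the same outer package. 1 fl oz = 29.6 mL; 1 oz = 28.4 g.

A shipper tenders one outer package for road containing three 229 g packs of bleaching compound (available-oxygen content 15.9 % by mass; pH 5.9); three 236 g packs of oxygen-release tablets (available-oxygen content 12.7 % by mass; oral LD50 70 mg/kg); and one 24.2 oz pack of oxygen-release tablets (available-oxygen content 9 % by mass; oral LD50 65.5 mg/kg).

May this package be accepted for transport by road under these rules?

No

Bleaching compound: available-oxygen content 15.9 % by mass ≥ 8.5 % by mass → Category OX (Oxidizer).
With available-oxygen content 12.7 % by mass (≥ 8.5 % by mass), the oxygen-release tablets fall in Category OX.
Available-oxygen content 9 % by mass meets the Category OX criterion (Oxidizer), so the oxygen-release tablets are Category OX.
Category OX net quantity: (three 229 g packs = 687 g) + (three 236 g packs = 708 g) + (one 24.2 oz pack = 687.28 g) = 2082.28 g.
2082.28 g > 2 kg (road limit, Category OX) — over the limit.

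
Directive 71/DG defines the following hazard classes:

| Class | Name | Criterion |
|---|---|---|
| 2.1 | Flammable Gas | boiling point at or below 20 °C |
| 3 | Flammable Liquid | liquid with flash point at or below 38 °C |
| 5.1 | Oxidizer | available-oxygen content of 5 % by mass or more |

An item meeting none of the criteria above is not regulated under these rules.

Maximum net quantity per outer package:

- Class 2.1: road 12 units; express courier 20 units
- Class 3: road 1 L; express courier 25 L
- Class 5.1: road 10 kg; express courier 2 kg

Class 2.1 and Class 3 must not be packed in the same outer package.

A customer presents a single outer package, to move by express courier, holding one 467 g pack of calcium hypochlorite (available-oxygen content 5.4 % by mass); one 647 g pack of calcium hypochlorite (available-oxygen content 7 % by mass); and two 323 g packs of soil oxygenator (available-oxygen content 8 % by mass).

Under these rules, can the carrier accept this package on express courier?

The calcium hypochlorite has available-oxygen content 5.4 % by mass, which is ≥ 5 % by mass, so it is Class 5.1 (Oxidizer).
Available-oxygen content 7 % by mass meets the Class 5.1 criterion (Oxidizer), so the calcium hypochlorite is Class 5.1.
Soil oxygenator: available-oxygen content 8 % by mass ≥ 5 % by mass → Class 5.1 (Oxidizer).
Total Class 5.1: 467 g + 647 g + (two 323 g packs = 646 g) = 1.76 kg.
That is within the Class 5.1 express courier limit of 2 kg.

Yes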